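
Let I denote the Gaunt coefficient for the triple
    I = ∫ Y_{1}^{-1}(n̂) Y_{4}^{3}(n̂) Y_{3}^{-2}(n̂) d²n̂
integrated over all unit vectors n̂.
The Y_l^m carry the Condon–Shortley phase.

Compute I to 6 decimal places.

-0.282095

Rules hold: Σm=0, L=8 even, 3≤3≤5.
N = 3·9·7 = 189
Δ = 2!·0!·6!/9! = 1/252
Racah Σ t=1..1: t=1:−1/36 = -1/36
⇒ 3j(1 4 3; 0 0 0)² = 4/63, sgn +1
Racah Σ t=2..2: t=2:+1/240 = 1/240
⇒ 3j(1 4 3; -1 3 -2)² = 1/12, sgn -1
4πI² = N·(3j₀)²·(3jₘ)² = 1/1
I = -1·√(1/4π) = -0.28209479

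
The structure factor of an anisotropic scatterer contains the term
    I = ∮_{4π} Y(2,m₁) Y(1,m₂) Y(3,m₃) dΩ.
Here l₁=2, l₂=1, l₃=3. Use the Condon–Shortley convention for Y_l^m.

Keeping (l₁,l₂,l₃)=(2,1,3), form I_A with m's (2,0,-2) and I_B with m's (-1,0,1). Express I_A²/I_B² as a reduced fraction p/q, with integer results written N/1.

Shared (l₁,l₂,l₃)=(2,1,3): N and (l;000)² cancel in I_A²/I_B².
A: Δ = 0!·4!·2!/7! = 1/105; Racah Σ t=0..0: t=0:+1/24 = 1/24; ⇒ 3j(2 1 3; 2 0 -2)² = 1/21, sgn -1
B: Δ = 0!·4!·2!/7! = 1/105; Racah Σ t=0..0: t=0:+1/6 = 1/6; ⇒ 3j(2 1 3; -1 0 1)² = 8/105, sgn +1
I_A²/I_B² = (1/21)/(8/105) = 5/8

5/8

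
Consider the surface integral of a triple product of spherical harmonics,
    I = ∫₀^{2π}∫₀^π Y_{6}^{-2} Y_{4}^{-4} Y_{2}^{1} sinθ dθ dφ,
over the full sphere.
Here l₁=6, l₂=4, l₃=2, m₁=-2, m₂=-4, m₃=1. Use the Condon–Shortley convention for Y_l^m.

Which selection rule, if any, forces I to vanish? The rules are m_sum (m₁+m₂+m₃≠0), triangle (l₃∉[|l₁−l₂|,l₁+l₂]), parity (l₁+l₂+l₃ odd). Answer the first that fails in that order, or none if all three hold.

azimuthal sum: -2 − 4 + 1 = -5  ✗
2 ≤ 2 ≤ 10 (triangle on l)
L = 6 + 4 + 2 = 12 (even)

m_sum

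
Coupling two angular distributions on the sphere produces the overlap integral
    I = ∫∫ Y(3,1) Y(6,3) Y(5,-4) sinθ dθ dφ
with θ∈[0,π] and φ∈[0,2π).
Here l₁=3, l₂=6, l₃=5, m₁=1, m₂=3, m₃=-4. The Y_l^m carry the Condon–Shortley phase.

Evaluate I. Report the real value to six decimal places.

0.176531

Rules hold: Σm=0, L=14 even, 3≤5≤9.
N = 7·13·11 = 1001
Δ = 4!·2!·8!/15! = 1/675675
Racah Σ t=1..3: t=1:−1/8640 t=2:+1/2304 t=3:−1/8640 = 7/34560
⇒ 3j(3 6 5; 0 0 0)² = 7/429, sgn -1
Racah Σ t=1..2: t=1:−1/241920 t=2:+1/40320 = 1/48384
⇒ 3j(3 6 5; 1 3 -4)² = 24/1001, sgn -1
4πI² = N·(3j₀)²·(3jₘ)² = 56/143
I = +1·√(0.391608/4π) = 0.17653103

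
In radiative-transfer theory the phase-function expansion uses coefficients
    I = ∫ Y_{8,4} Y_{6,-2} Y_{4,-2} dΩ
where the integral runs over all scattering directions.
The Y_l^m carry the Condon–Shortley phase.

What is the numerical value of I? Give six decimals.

Checks pass: Σm=0; 18 even; l₃=4∈[2,14].
(2·8+1)(2·6+1)(2·4+1) = 1989
Δ: 10! 6! 2! / 19! → 1/23279256
sum: t=4:+1/1658880 t=5:−1/518400 t=6:+1/1658880 = -1/1382400
3j²(8 6 4; 0 0 0) = Δ·Π!·Σ² = 504/46189  (sign -1)
sum: t=2:+1/7741440 t=3:−1/3628800 t=4:+1/24883200 = -37/348364800
3j²(8 6 4; 4 -2 -2) = Δ·Π!·Σ² = 1369/176358  (sign -1)
combine: 4πI² = 1989·504/46189·1369/176358 = 147852/877591
take √, sign +1: I = 0.11578774

0.115788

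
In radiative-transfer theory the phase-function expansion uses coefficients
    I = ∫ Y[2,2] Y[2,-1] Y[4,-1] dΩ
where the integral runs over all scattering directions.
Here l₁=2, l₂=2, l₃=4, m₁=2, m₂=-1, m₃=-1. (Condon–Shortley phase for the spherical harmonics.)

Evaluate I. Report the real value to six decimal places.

Rules hold: Σm=0, L=8 even, 0≤4≤4.
N = 5·5·9 = 225
Δ = 0!·4!·4!/9! = 1/630
Racah Σ t=0..0: t=0:+1/16 = 1/16
⇒ 3j(2 2 4; 0 0 0)² = 2/35, sgn +1
Racah Σ t=0..0: t=0:+1/144 = 1/144
⇒ 3j(2 2 4; 2 -1 -1)² = 1/126, sgn -1
4πI² = N·(3j₀)²·(3jₘ)² = 5/49
I = -1·√(0.102041/4π) = -0.09011188

-0.090112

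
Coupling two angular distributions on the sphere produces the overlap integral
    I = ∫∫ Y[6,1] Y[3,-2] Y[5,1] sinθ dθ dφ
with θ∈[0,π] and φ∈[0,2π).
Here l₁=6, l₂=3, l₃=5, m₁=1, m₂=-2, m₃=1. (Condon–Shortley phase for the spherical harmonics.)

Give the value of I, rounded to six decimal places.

Checks pass: Σm=0; 14 even; l₃=5∈[3,9].
(2·6+1)(2·3+1)(2·5+1) = 1001
Δ: 4! 8! 2! / 15! → 1/675675
sum: t=1:−1/8640 t=2:+1/2304 t=3:−1/8640 = 7/34560
3j²(6 3 5; 0 0 0) = Δ·Π!·Σ² = 7/429  (sign -1)
sum: t=0:+1/17280 t=1:−1/6912 = -1/11520
3j²(6 3 5; 1 -2 1) = Δ·Π!·Σ² = 2/143  (sign -1)
combine: 4πI² = 1001·7/429·2/143 = 98/429
take √, sign +1: I = 0.13482780

0.134828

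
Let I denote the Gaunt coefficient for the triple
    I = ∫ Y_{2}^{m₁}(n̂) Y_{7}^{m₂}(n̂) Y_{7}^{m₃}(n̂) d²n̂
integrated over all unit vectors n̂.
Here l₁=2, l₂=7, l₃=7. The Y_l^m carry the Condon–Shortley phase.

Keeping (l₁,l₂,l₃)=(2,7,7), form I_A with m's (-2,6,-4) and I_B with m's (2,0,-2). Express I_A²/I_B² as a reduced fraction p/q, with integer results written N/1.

l's match ⇒ only the (l;m) 3-j factors differ between A and B.
A: triangle coeff Δ(2,7,7) = 1/185640; Σ_t [2,2]: t=2:+1/159667200 = 1/159667200; (3j)²=9/1190 [(2 7 7; -2 6 -4)], sign=-1
B: triangle coeff Δ(2,7,7) = 1/185640; Σ_t [0,0]: t=0:+1/2419200 = 1/2419200; (3j)²=27/1105 [(2 7 7; 2 0 -2)], sign=-1
I_A²/I_B² = (9/1190)/(27/1105) = 13/42

13/42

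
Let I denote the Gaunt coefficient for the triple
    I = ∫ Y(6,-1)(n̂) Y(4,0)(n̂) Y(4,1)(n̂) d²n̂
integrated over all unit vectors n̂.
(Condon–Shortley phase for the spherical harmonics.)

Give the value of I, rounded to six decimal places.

-0.103072

m-sum 0 ✓  L=14 even ✓  2≤4≤10 ✓
Π(2lᵢ+1) = 13×9×9 = 1053
triangle coeff Δ(6,4,4) = 1/1261260
Σ_t [2,4]: t=2:+1/4608 t=3:−1/1296 t=4:+1/4608 = -7/20736
(3j)²=20/1287 [(6 4 4; 0 0 0)], sign=-1
Σ_t [2,4]: t=2:+1/11520 t=3:−1/1728 t=4:+1/3456 = -7/34560
(3j)²=7/858 [(6 4 4; -1 0 1)], sign=+1
⇒ 4πI² = 210/1573
I = (-1)√(210/1573/(4π)) = -0.10307192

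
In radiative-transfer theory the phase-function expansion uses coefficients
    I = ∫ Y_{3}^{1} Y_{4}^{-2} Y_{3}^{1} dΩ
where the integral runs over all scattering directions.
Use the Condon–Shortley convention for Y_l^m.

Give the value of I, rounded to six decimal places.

0.162193

Rules hold: Σm=0, L=10 even, 1≤3≤7.
N = 7·9·7 = 441
Δ = 4!·2!·4!/11! = 1/34650
Racah Σ t=1..3: t=1:−1/72 t=2:+1/16 t=3:−1/72 = 5/144
⇒ 3j(3 4 3; 0 0 0)² = 2/77, sgn -1
Racah Σ t=0..2: t=0:+1/192 t=1:−1/36 t=2:+1/192 = -5/288
⇒ 3j(3 4 3; 1 -2 1)² = 20/693, sgn -1
4πI² = N·(3j₀)²·(3jₘ)² = 40/121
I = +1·√(0.330579/4π) = 0.16219310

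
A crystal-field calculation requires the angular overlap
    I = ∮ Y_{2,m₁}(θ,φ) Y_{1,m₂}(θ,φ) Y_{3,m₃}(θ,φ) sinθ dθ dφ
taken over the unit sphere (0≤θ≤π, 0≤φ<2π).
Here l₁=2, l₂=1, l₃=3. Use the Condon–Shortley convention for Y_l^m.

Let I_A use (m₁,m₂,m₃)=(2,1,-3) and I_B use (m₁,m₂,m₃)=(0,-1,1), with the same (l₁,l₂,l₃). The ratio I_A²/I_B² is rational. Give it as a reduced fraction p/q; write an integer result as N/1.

5/2

Shared (l₁,l₂,l₃)=(2,1,3): N and (l;000)² cancel in I_A²/I_B².
A: Δ = 0!·4!·2!/7! = 1/105; Racah Σ t=0..0: t=0:+1/48 = 1/48; ⇒ 3j(2 1 3; 2 1 -3)² = 1/7, sgn +1
B: Δ = 0!·4!·2!/7! = 1/105; Racah Σ t=0..0: t=0:+1/8 = 1/8; ⇒ 3j(2 1 3; 0 -1 1)² = 2/35, sgn +1
I_A²/I_B² = (1/7)/(2/35) = 5/2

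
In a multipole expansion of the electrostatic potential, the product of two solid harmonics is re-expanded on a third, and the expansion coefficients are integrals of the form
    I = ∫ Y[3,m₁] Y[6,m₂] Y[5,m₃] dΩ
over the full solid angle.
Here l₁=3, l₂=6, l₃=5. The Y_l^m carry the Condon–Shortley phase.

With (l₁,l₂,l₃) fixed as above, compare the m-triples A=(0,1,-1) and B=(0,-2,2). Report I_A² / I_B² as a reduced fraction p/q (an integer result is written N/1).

Same 3,6,5: normalisation and zero-m 3j drop out of the ratio.
A: Δ: 4! 2! 8! / 15! → 1/675675; sum: t=1:−1/17280 t=2:+1/2880 t=3:−1/6912 = 1/6912; 3j²(3 6 5; 0 1 -1) = Δ·Π!·Σ² = 5/429  (sign +1)
B: Δ: 4! 2! 8! / 15! → 1/675675; sum: t=1:−1/8640 t=2:+1/5760 t=3:−1/60480 = 1/24192; 3j²(3 6 5; 0 -2 2) = Δ·Π!·Σ² = 8/3003  (sign -1)
I_A²/I_B² = (5/429)/(8/3003) = 35/8

35/8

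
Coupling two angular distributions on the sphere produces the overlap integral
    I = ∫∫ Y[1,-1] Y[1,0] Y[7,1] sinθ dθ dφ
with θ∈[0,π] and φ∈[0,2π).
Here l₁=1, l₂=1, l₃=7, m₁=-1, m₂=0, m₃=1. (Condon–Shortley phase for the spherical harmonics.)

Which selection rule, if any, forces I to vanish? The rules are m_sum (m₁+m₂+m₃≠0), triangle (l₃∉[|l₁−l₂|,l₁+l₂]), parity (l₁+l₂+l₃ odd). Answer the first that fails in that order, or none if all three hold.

azimuthal sum: -1 + 0 + 1 = 0  ✓
0 ≤ 7 ≤ 2 (triangle on l)  ✗
L = 1 + 1 + 7 = 9 (odd)

triangle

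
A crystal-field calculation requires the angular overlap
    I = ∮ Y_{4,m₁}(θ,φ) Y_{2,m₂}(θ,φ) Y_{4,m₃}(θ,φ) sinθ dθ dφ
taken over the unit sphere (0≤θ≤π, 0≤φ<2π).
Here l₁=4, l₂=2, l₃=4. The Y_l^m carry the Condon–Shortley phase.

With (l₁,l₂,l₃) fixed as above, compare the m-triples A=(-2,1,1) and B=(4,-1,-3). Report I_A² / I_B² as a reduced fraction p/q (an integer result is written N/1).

Same 4,2,4: normalisation and zero-m 3j drop out of the ratio.
A: Δ: 2! 6! 2! / 11! → 1/13860; sum: t=1:−1/240 t=2:+1/96 = 1/160; 3j²(4 2 4; -2 1 1) = Δ·Π!·Σ² = 27/1540  (sign -1)
B: Δ: 2! 6! 2! / 11! → 1/13860; sum: t=0:+1/1440 = 1/1440; 3j²(4 2 4; 4 -1 -3) = Δ·Π!·Σ² = 7/165  (sign -1)
I_A²/I_B² = (27/1540)/(7/165) = 81/196

81/196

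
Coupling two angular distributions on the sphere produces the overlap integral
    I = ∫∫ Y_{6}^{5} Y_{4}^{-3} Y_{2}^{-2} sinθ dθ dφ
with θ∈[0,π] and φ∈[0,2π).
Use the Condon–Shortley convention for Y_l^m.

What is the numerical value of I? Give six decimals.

Rules hold: Σm=0, L=12 even, 2≤2≤10.
N = 13·9·5 = 585
Δ = 8!·4!·0!/13! = 1/6435
Racah Σ t=4..4: t=4:+1/2304 = 1/2304
⇒ 3j(6 4 2; 0 0 0)² = 5/143, sgn +1
Racah Σ t=1..1: t=1:−1/120960 = -1/120960
⇒ 3j(6 4 2; 5 -3 -2)² = 2/39, sgn -1
4πI² = N·(3j₀)²·(3jₘ)² = 150/143
I = -1·√(1.04895/4π) = -0.28891672

-0.288917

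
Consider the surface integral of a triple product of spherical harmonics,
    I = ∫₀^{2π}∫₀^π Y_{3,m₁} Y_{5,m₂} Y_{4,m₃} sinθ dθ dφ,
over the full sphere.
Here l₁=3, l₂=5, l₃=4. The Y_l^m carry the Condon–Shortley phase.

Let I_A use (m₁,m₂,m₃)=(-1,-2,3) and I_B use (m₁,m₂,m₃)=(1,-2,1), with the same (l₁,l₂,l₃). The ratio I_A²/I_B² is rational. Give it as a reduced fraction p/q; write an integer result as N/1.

Shared (l₁,l₂,l₃)=(3,5,4): N and (l;000)² cancel in I_A²/I_B².
A: Δ = 4!·2!·6!/13! = 1/180180; Racah Σ t=2..3: t=2:+1/960 t=3:−1/4320 = 7/8640; ⇒ 3j(3 5 4; -1 -2 3)² = 343/12870, sgn -1
B: Δ = 4!·2!·6!/13! = 1/180180; Racah Σ t=0..2: t=0:+1/1728 t=1:−1/288 t=2:+1/960 = -1/540; ⇒ 3j(3 5 4; 1 -2 1)² = 128/6435, sgn +1
I_A²/I_B² = (343/12870)/(128/6435) = 343/256

343/256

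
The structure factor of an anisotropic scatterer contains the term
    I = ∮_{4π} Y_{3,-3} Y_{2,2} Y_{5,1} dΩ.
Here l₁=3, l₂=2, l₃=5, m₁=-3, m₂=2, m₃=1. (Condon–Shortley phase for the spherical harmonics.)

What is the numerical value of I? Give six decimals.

-0.023961

Rules hold: Σm=0, L=10 even, 1≤5≤5.
N = 7·5·11 = 385
Δ = 0!·6!·4!/11! = 1/2310
Racah Σ t=0..0: t=0:+1/144 = 1/144
⇒ 3j(3 2 5; 0 0 0)² = 10/231, sgn -1
Racah Σ t=0..0: t=0:+1/17280 = 1/17280
⇒ 3j(3 2 5; -3 2 1)² = 1/2310, sgn +1
4πI² = N·(3j₀)²·(3jₘ)² = 5/693
I = -1·√(0.00721501/4π) = -0.02396147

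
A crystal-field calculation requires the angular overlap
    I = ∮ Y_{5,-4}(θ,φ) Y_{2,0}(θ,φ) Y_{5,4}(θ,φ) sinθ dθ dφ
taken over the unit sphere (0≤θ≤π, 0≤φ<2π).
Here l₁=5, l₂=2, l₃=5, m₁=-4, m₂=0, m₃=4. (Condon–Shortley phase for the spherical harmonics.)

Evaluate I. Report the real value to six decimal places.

-0.097044

m-sum 0 ✓  L=12 even ✓  3≤5≤7 ✓
Π(2lᵢ+1) = 11×5×11 = 605
triangle coeff Δ(5,2,5) = 1/38610
Σ_t [0,2]: t=0:+1/2880 t=1:−1/576 t=2:+1/2880 = -1/960
(3j)²=10/429 [(5 2 5; 0 0 0)], sign=+1
Σ_t [1,2]: t=1:−1/40320 t=2:+1/20160 = 1/40320
(3j)²=6/715 [(5 2 5; -4 0 4)], sign=-1
⇒ 4πI² = 20/169
I = (-1)√(20/169/(4π)) = -0.09704356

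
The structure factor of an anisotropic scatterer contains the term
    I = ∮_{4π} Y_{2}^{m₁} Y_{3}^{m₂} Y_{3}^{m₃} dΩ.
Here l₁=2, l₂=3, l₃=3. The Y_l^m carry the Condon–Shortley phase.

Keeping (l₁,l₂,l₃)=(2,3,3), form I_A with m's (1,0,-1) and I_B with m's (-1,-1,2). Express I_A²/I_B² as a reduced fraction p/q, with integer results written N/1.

2/15

l's match ⇒ only the (l;m) 3-j factors differ between A and B.
A: triangle coeff Δ(2,3,3) = 1/3780; Σ_t [0,1]: t=0:+1/12 t=1:−1/8 = -1/24; (3j)²=1/210 [(2 3 3; 1 0 -1)], sign=-1
B: triangle coeff Δ(2,3,3) = 1/3780; Σ_t [1,2]: t=1:−1/12 t=2:+1/48 = -1/16; (3j)²=1/28 [(2 3 3; -1 -1 2)], sign=+1
I_A²/I_B² = (1/210)/(1/28) = 2/15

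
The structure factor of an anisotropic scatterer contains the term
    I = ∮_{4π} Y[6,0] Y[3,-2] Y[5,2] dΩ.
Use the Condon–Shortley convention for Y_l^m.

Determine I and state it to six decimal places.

-0.165130

Checks pass: Σm=0; 14 even; l₃=5∈[3,9].
(2·6+1)(2·3+1)(2·5+1) = 1001
Δ: 4! 8! 2! / 15! → 1/675675
sum: t=1:−1/8640 t=2:+1/2304 t=3:−1/8640 = 7/34560
3j²(6 3 5; 0 0 0) = Δ·Π!·Σ² = 7/429  (sign -1)
sum: t=0:+1/34560 t=1:−1/8640 = -1/11520
3j²(6 3 5; 0 -2 2) = Δ·Π!·Σ² = 3/143  (sign +1)
combine: 4πI² = 1001·7/429·3/143 = 49/143
take √, sign -1: I = -0.16512966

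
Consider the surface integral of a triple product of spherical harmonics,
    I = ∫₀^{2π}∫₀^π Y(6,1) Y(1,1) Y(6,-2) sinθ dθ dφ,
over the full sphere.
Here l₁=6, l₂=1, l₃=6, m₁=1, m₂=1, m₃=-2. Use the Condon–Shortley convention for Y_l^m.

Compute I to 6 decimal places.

Σlᵢ=13 odd — θ-integrand is odd under cosθ→−cosθ; I=0

0.000000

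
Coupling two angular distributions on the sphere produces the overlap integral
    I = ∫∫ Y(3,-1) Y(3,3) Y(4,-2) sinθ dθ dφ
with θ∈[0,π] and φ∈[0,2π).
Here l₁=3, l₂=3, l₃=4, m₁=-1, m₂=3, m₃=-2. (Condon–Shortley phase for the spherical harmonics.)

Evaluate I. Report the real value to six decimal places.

Checks pass: Σm=0; 10 even; l₃=4∈[0,6].
(2·3+1)(2·3+1)(2·4+1) = 441
Δ: 2! 4! 4! / 11! → 1/34650
sum: t=0:+1/72 t=1:−1/16 t=2:+1/72 = -5/144
3j²(3 3 4; 0 0 0) = Δ·Π!·Σ² = 2/77  (sign -1)
sum: t=2:+1/192 = 1/192
3j²(3 3 4; -1 3 -2) = Δ·Π!·Σ² = 3/77  (sign +1)
combine: 4πI² = 441·2/77·3/77 = 54/121
take √, sign -1: I = -0.18845135

-0.188451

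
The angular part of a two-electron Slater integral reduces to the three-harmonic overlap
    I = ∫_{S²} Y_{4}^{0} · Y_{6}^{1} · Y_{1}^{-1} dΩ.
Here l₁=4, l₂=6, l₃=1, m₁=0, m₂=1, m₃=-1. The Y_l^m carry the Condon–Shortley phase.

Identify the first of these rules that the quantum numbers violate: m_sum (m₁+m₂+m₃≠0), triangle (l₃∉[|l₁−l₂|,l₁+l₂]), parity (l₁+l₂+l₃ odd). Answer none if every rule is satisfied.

m₁+m₂+m₃ = 0 + 1 − 1 = 0  ✓
triangle: |4−6|=2 ≤ l₃=1 ≤ 4+6=10  ✗
parity: l₁+l₂+l₃ = 11 is odd

triangle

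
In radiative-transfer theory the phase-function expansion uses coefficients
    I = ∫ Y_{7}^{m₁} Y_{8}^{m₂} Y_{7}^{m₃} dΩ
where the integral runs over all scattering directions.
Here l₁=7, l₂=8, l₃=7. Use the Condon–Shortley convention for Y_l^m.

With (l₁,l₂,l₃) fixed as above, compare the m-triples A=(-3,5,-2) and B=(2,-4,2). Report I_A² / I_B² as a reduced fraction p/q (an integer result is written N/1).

13/50

Same 7,8,7: normalisation and zero-m 3j drop out of the ratio.
A: Δ: 8! 6! 8! / 23! → 1/22086194130; sum: t=5:−1/3483648000 t=6:+1/348364800 t=7:−1/261273600 t=8:+1/1393459200 = -11/20901888000; 3j²(7 8 7; -3 5 -2) = Δ·Π!·Σ² = 66/37145  (sign +1)
B: Δ: 8! 6! 8! / 23! → 1/22086194130; sum: t=0:+1/2786918400 t=1:−1/174182400 t=2:+1/74649600 t=3:−1/174182400 t=4:+1/2786918400 = 11/4180377600; 3j²(7 8 7; 2 -4 2) = Δ·Π!·Σ² = 660/96577  (sign -1)
I_A²/I_B² = (66/37145)/(660/96577) = 13/50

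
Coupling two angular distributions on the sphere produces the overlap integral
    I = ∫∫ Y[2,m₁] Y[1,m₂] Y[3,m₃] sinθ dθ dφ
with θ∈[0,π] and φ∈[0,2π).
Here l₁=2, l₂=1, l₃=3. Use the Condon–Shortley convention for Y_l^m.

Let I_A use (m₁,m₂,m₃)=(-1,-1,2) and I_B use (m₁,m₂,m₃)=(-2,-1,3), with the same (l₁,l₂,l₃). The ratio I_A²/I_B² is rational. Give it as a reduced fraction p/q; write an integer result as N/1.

Same 2,1,3: normalisation and zero-m 3j drop out of the ratio.
A: Δ: 0! 4! 2! / 7! → 1/105; sum: t=0:+1/12 = 1/12; 3j²(2 1 3; -1 -1 2) = Δ·Π!·Σ² = 2/21  (sign -1)
B: Δ: 0! 4! 2! / 7! → 1/105; sum: t=0:+1/48 = 1/48; 3j²(2 1 3; -2 -1 3) = Δ·Π!·Σ² = 1/7  (sign +1)
I_A²/I_B² = (2/21)/(1/7) = 2/3

2/3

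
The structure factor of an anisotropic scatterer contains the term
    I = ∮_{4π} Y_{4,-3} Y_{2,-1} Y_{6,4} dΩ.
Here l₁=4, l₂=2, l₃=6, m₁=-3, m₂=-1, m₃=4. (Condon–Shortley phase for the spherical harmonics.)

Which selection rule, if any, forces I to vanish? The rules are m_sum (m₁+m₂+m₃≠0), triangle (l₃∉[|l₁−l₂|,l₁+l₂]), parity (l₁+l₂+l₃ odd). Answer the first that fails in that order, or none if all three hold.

m₁+m₂+m₃ = -3 − 1 + 4 = 0  ✓
triangle: |4−2|=2 ≤ l₃=6 ≤ 4+2=6  ✓
parity: l₁+l₂+l₃ = 12 is even  ✓

none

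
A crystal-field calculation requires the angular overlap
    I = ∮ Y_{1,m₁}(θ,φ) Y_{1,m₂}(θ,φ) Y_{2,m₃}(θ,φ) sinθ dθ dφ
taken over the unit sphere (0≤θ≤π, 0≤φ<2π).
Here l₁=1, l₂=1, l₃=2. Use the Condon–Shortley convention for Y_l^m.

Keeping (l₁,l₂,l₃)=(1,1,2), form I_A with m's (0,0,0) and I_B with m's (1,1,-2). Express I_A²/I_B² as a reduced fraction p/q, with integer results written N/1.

Shared (l₁,l₂,l₃)=(1,1,2): N and (l;000)² cancel in I_A²/I_B².
A: Δ = 0!·2!·2!/5! = 1/30; Racah Σ t=0..0: t=0:+1/1 = 1/1; ⇒ 3j(1 1 2; 0 0 0)² = 2/15, sgn +1
B: Δ = 0!·2!·2!/5! = 1/30; Racah Σ t=0..0: t=0:+1/4 = 1/4; ⇒ 3j(1 1 2; 1 1 -2)² = 1/5, sgn +1
I_A²/I_B² = (2/15)/(1/5) = 2/3

2/3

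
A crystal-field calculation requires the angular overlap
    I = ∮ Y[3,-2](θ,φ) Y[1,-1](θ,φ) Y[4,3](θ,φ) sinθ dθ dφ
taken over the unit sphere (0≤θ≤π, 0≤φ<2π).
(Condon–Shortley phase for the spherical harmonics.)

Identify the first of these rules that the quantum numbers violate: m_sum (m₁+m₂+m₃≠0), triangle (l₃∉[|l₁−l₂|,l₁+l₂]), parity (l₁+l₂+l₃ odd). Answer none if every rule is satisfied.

Σmᵢ = 0  ✓
l₃∈[|l₁−l₂|,l₁+l₂]=[2,4], have l₃=4  ✓
Σlᵢ = 8 ⇒ even  ✓

none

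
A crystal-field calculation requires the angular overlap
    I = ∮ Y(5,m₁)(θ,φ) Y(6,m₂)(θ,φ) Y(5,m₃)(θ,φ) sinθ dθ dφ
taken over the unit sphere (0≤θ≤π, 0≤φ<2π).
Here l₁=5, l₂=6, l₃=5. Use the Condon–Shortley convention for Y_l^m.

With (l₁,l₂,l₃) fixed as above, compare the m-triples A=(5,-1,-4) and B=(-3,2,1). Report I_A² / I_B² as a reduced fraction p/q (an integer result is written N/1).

l's match ⇒ only the (l;m) 3-j factors differ between A and B.
A: triangle coeff Δ(5,6,5) = 1/28588560; Σ_t [0,0]: t=0:+1/2073600 = 1/2073600; (3j)²=63/9724 [(5 6 5; 5 -1 -4)], sign=-1
B: triangle coeff Δ(5,6,5) = 1/28588560; Σ_t [4,6]: t=4:+1/55296 t=5:−1/25920 t=6:+1/138240 = -11/829440; (3j)²=11/1326 [(5 6 5; -3 2 1)], sign=-1
I_A²/I_B² = (63/9724)/(11/1326) = 189/242

189/242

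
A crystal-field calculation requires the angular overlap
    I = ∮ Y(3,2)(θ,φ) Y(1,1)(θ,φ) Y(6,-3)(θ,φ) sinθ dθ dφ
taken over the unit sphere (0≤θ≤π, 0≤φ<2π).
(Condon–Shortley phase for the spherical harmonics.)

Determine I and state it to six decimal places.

0.000000

triangle: need 2≤l₃≤4, have 6; I=0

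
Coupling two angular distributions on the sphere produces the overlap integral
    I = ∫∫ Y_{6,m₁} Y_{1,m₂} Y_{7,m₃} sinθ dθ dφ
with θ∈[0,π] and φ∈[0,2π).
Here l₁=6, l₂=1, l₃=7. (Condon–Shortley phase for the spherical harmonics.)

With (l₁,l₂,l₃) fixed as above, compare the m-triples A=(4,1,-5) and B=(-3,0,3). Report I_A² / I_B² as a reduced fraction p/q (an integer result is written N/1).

Shared (l₁,l₂,l₃)=(6,1,7): N and (l;000)² cancel in I_A²/I_B².
A: Δ = 0!·12!·2!/15! = 1/1365; Racah Σ t=0..0: t=0:+1/14515200 = 1/14515200; ⇒ 3j(6 1 7; 4 1 -5)² = 22/455, sgn +1
B: Δ = 0!·12!·2!/15! = 1/1365; Racah Σ t=0..0: t=0:+1/2177280 = 1/2177280; ⇒ 3j(6 1 7; -3 0 3)² = 8/273, sgn +1
I_A²/I_B² = (22/455)/(8/273) = 33/20

33/20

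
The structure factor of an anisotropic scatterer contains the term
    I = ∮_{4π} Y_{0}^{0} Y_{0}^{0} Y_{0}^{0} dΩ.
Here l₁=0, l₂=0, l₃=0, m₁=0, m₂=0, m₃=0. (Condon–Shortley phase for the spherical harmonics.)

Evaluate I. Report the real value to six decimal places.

m-sum 0 ✓  L=0 even ✓  0≤0≤0 ✓
Π(2lᵢ+1) = 1×1×1 = 1
triangle coeff Δ(0,0,0) = 1/1
Σ_t [0,0]: t=0:+1/1 = 1/1
(3j)²=1/1 [(0 0 0; 0 0 0)], sign=+1
(m-triple is (0,0,0) — same symbol as above.)
⇒ 4πI² = 1/1
I = (+1)√(1/1/(4π)) = 0.28209479

0.282095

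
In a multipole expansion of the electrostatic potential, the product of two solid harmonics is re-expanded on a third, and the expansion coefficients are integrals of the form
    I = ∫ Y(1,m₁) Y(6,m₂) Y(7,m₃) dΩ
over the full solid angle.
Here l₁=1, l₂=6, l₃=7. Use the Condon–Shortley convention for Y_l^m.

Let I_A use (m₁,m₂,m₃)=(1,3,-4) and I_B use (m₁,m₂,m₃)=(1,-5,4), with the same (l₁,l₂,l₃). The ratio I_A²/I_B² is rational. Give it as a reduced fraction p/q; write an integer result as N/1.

55/3

Shared (l₁,l₂,l₃)=(1,6,7): N and (l;000)² cancel in I_A²/I_B².
A: Δ = 0!·2!·12!/15! = 1/1365; Racah Σ t=0..0: t=0:+1/4354560 = 1/4354560; ⇒ 3j(1 6 7; 1 3 -4)² = 11/273, sgn -1
B: Δ = 0!·2!·12!/15! = 1/1365; Racah Σ t=0..0: t=0:+1/79833600 = 1/79833600; ⇒ 3j(1 6 7; 1 -5 4)² = 1/455, sgn -1
I_A²/I_B² = (11/273)/(1/455) = 55/3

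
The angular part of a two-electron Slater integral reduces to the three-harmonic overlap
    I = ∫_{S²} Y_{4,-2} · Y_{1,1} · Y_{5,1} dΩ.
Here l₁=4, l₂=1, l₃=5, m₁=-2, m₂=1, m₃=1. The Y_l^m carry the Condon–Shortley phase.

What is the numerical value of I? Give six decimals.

m-sum 0 ✓  L=10 even ✓  3≤5≤5 ✓
Π(2lᵢ+1) = 9×3×11 = 297
triangle coeff Δ(4,1,5) = 1/495
Σ_t [0,0]: t=0:+1/576 = 1/576
(3j)²=5/99 [(4 1 5; 0 0 0)], sign=-1
Σ_t [0,0]: t=0:+1/2880 = 1/2880
(3j)²=2/165 [(4 1 5; -2 1 1)], sign=+1
⇒ 4πI² = 2/11
I = (-1)√(2/11/(4π)) = -0.12028562

-0.120286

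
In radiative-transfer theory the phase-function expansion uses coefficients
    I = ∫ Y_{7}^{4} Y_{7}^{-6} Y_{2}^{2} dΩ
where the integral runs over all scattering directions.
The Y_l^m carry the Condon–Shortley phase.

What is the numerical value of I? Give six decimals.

-0.106948

Rules hold: Σm=0, L=16 even, 0≤2≤14.
N = 15·15·5 = 1125
Δ = 12!·2!·2!/17! = 1/185640
Racah Σ t=5..7: t=5:−1/2419200 t=6:+1/518400 t=7:−1/2419200 = 1/907200
⇒ 3j(7 7 2; 0 0 0)² = 56/3315, sgn +1
Racah Σ t=1..1: t=1:−1/159667200 = -1/159667200
⇒ 3j(7 7 2; 4 -6 2)² = 9/1190, sgn -1
4πI² = N·(3j₀)²·(3jₘ)² = 540/3757
I = -1·√(0.143732/4π) = -0.10694768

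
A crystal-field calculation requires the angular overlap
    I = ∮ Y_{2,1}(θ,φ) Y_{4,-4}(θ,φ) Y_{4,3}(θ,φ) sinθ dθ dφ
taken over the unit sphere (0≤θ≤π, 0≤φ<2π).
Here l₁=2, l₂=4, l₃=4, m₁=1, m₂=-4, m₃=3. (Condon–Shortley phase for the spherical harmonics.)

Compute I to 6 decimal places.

Rules hold: Σm=0, L=10 even, 2≤4≤6.
N = 5·9·9 = 405
Δ = 2!·2!·6!/11! = 1/13860
Racah Σ t=0..2: t=0:+1/192 t=1:−1/36 t=2:+1/192 = -5/288
⇒ 3j(2 4 4; 0 0 0)² = 20/693, sgn -1
Racah Σ t=0..0: t=0:+1/1440 = 1/1440
⇒ 3j(2 4 4; 1 -4 3)² = 7/165, sgn -1
4πI² = N·(3j₀)²·(3jₘ)² = 60/121
I = +1·√(0.495868/4π) = 0.19864517

0.198645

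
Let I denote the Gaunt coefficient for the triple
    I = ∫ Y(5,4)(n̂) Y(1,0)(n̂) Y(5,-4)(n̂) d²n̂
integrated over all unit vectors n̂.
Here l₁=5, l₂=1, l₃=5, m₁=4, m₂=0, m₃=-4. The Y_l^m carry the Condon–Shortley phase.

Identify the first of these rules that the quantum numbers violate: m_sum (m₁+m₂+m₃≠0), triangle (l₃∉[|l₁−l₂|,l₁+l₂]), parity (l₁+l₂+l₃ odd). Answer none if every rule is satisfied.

parity

m₁+m₂+m₃ = 4 + 0 − 4 = 0  ✓
triangle: |5−1|=4 ≤ l₃=5 ≤ 5+1=6  ✓
parity: l₁+l₂+l₃ = 11 is odd  ✗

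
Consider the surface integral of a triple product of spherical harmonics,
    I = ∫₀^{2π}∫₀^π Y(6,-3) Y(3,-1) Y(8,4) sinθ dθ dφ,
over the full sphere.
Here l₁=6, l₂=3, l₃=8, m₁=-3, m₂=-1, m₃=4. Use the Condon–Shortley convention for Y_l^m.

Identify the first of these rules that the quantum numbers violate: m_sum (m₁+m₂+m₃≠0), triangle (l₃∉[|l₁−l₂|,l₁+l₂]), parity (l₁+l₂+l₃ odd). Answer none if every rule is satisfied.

m₁+m₂+m₃ = -3 − 1 + 4 = 0  ✓
triangle: |6−3|=3 ≤ l₃=8 ≤ 6+3=9  ✓
parity: l₁+l₂+l₃ = 17 is odd  ✗

parity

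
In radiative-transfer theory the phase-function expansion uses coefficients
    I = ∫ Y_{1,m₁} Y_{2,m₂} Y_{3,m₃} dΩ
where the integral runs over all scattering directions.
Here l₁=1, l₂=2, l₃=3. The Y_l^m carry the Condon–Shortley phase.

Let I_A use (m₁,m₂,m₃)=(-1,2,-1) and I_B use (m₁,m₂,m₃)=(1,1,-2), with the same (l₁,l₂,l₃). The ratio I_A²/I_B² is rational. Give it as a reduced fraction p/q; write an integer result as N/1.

1/10

Shared (l₁,l₂,l₃)=(1,2,3): N and (l;000)² cancel in I_A²/I_B².
A: Δ = 0!·2!·4!/7! = 1/105; Racah Σ t=0..0: t=0:+1/48 = 1/48; ⇒ 3j(1 2 3; -1 2 -1)² = 1/105, sgn +1
B: Δ = 0!·2!·4!/7! = 1/105; Racah Σ t=0..0: t=0:+1/12 = 1/12; ⇒ 3j(1 2 3; 1 1 -2)² = 2/21, sgn -1
I_A²/I_B² = (1/105)/(2/21) = 1/10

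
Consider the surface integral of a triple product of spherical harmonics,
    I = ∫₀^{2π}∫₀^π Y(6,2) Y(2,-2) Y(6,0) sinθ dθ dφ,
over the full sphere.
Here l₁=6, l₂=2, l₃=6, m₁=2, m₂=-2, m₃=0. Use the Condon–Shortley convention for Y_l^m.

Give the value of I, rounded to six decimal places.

Checks pass: Σm=0; 14 even; l₃=6∈[4,8].
(2·6+1)(2·2+1)(2·6+1) = 845
Δ: 2! 10! 2! / 15! → 1/90090
sum: t=0:+1/69120 t=1:−1/14400 t=2:+1/69120 = -7/172800
3j²(6 2 6; 0 0 0) = Δ·Π!·Σ² = 14/715  (sign -1)
sum: t=0:+1/69120 = 1/69120
3j²(6 2 6; 2 -2 0) = Δ·Π!·Σ² = 4/143  (sign +1)
combine: 4πI² = 845·14/715·4/143 = 56/121
take √, sign -1: I = -0.19190947

-0.191909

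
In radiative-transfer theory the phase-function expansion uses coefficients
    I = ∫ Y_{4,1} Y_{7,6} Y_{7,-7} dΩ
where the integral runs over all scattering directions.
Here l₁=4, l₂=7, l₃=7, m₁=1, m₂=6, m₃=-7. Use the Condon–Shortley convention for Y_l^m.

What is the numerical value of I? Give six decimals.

0.197290

Checks pass: Σm=0; 18 even; l₃=7∈[3,11].
(2·4+1)(2·7+1)(2·7+1) = 2025
Δ: 4! 4! 10! / 19! → 1/58198140
sum: t=0:+1/17418240 t=1:−1/622080 t=2:+1/230400 t=3:−1/622080 t=4:+1/17418240 = 1/806400
3j²(4 7 7; 0 0 0) = Δ·Π!·Σ² = 2268/230945  (sign -1)
sum: t=3:−1/522547200 = -1/522547200
3j²(4 7 7; 1 6 -7) = Δ·Π!·Σ² = 143/5814  (sign -1)
combine: 4πI² = 2025·2268/230945·143/5814 = 51030/104329
take √, sign +1: I = 0.19729012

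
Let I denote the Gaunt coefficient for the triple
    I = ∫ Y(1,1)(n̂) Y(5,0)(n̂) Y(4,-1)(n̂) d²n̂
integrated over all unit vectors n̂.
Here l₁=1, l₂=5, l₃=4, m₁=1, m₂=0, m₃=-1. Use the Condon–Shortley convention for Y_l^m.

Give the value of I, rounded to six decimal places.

Rules hold: Σm=0, L=10 even, 4≤4≤6.
N = 3·11·9 = 297
Δ = 2!·0!·8!/11! = 1/495
Racah Σ t=1..1: t=1:−1/576 = -1/576
⇒ 3j(1 5 4; 0 0 0)² = 5/99, sgn -1
Racah Σ t=0..0: t=0:+1/1440 = 1/1440
⇒ 3j(1 5 4; 1 0 -1)² = 2/99, sgn -1
4πI² = N·(3j₀)²·(3jₘ)² = 10/33
I = +1·√(0.30303/4π) = 0.15528807

0.155288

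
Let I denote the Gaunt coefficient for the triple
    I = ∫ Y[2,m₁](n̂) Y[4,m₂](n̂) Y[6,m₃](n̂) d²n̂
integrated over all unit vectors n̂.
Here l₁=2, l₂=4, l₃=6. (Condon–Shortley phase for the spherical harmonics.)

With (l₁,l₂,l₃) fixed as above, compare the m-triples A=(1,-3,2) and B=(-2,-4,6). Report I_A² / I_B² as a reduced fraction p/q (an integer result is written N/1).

32/495

Shared (l₁,l₂,l₃)=(2,4,6): N and (l;000)² cancel in I_A²/I_B².
A: Δ = 0!·4!·8!/13! = 1/6435; Racah Σ t=0..0: t=0:+1/30240 = 1/30240; ⇒ 3j(2 4 6; 1 -3 2)² = 32/6435, sgn +1
B: Δ = 0!·4!·8!/13! = 1/6435; Racah Σ t=0..0: t=0:+1/967680 = 1/967680; ⇒ 3j(2 4 6; -2 -4 6)² = 1/13, sgn +1
I_A²/I_B² = (32/6435)/(1/13) = 32/495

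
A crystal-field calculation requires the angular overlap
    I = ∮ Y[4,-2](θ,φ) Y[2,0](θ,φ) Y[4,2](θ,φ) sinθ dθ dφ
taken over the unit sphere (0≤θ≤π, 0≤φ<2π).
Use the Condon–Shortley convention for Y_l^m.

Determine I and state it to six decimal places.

Checks pass: Σm=0; 10 even; l₃=4∈[2,6].
(2·4+1)(2·2+1)(2·4+1) = 405
Δ: 2! 6! 2! / 11! → 1/13860
sum: t=0:+1/192 t=1:−1/36 t=2:+1/192 = -5/288
3j²(4 2 4; 0 0 0) = Δ·Π!·Σ² = 20/693  (sign -1)
sum: t=0:+1/2880 t=1:−1/120 t=2:+1/192 = -1/360
3j²(4 2 4; -2 0 2) = Δ·Π!·Σ² = 16/3465  (sign -1)
combine: 4πI² = 405·20/693·16/3465 = 320/5929
take √, sign +1: I = 0.06553591

0.065536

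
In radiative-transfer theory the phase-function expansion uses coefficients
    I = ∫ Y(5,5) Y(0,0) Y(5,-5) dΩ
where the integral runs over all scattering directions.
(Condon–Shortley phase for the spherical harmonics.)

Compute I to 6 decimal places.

m-sum 0 ✓  L=10 even ✓  5≤5≤5 ✓
Π(2lᵢ+1) = 11×1×11 = 121
triangle coeff Δ(5,0,5) = 1/11
Σ_t [0,0]: t=0:+1/14400 = 1/14400
(3j)²=1/11 [(5 0 5; 0 0 0)], sign=-1
Σ_t [0,0]: t=0:+1/3628800 = 1/3628800
(3j)²=1/11 [(5 0 5; 5 0 -5)], sign=+1
⇒ 4πI² = 1/1
I = (-1)√(1/1/(4π)) = -0.28209479

-0.282095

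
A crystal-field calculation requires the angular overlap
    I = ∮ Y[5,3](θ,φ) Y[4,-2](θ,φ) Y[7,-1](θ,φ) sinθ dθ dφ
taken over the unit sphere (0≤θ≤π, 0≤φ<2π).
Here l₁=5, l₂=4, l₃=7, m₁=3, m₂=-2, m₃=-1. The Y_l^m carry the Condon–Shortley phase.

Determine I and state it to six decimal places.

0.161478

Rules hold: Σm=0, L=16 even, 1≤7≤9.
N = 11·9·15 = 1485
Δ = 2!·8!·6!/17! = 1/6126120
Racah Σ t=0..2: t=0:+1/69120 t=1:−1/20736 t=2:+1/69120 = -1/51840
⇒ 3j(5 4 7; 0 0 0)² = 280/21879, sgn +1
Racah Σ t=0..2: t=0:+1/138240 t=1:−1/604800 t=2:+1/58060800 = 13/2322432
⇒ 3j(5 4 7; 3 -2 -1)² = 1625/94248, sgn +1
4πI² = N·(3j₀)²·(3jₘ)² = 3125/9537
I = +1·√(0.327671/4π) = 0.16147831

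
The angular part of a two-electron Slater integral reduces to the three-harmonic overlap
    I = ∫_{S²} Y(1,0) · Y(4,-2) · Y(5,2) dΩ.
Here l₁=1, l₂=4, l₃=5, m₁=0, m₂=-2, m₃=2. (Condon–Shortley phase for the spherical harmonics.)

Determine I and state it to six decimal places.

m-sum 0 ✓  L=10 even ✓  3≤5≤5 ✓
Π(2lᵢ+1) = 3×9×11 = 297
triangle coeff Δ(1,4,5) = 1/495
Σ_t [0,0]: t=0:+1/576 = 1/576
(3j)²=5/99 [(1 4 5; 0 0 0)], sign=-1
Σ_t [0,0]: t=0:+1/1440 = 1/1440
(3j)²=7/165 [(1 4 5; 0 -2 2)], sign=-1
⇒ 4πI² = 7/11
I = (+1)√(7/11/(4π)) = 0.22503380

0.225034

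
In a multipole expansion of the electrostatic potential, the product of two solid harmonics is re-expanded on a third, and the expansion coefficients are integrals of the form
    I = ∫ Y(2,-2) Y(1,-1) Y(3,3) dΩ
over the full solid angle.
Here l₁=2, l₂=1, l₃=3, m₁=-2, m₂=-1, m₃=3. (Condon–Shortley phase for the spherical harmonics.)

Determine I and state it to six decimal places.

m-sum 0 ✓  L=6 even ✓  1≤3≤3 ✓
Π(2lᵢ+1) = 5×3×7 = 105
triangle coeff Δ(2,1,3) = 1/105
Σ_t [0,0]: t=0:+1/4 = 1/4
(3j)²=3/35 [(2 1 3; 0 0 0)], sign=-1
Σ_t [0,0]: t=0:+1/48 = 1/48
(3j)²=1/7 [(2 1 3; -2 -1 3)], sign=+1
⇒ 4πI² = 9/7
I = (-1)√(9/7/(4π)) = -0.31986543

-0.319865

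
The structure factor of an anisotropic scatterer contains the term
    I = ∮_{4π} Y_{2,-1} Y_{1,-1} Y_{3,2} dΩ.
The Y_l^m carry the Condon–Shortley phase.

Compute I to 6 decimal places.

Rules hold: Σm=0, L=6 even, 1≤3≤3.
N = 5·3·7 = 105
Δ = 0!·4!·2!/7! = 1/105
Racah Σ t=0..0: t=0:+1/4 = 1/4
⇒ 3j(2 1 3; 0 0 0)² = 3/35, sgn -1
Racah Σ t=0..0: t=0:+1/12 = 1/12
⇒ 3j(2 1 3; -1 -1 2)² = 2/21, sgn -1
4πI² = N·(3j₀)²·(3jₘ)² = 6/7
I = +1·√(0.857143/4π) = 0.26116903

0.261169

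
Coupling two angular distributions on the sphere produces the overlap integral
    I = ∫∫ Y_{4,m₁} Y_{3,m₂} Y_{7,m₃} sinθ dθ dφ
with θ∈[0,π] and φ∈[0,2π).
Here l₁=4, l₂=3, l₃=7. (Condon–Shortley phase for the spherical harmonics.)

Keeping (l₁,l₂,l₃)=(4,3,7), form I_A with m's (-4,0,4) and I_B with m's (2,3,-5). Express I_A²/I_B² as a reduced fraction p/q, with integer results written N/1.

l's match ⇒ only the (l;m) 3-j factors differ between A and B.
A: triangle coeff Δ(4,3,7) = 1/45045; Σ_t [0,0]: t=0:+1/1451520 = 1/1451520; (3j)²=1/273 [(4 3 7; -4 0 4)], sign=-1
B: triangle coeff Δ(4,3,7) = 1/45045; Σ_t [0,0]: t=0:+1/1036800 = 1/1036800; (3j)²=4/195 [(4 3 7; 2 3 -5)], sign=+1
I_A²/I_B² = (1/273)/(4/195) = 5/28

5/28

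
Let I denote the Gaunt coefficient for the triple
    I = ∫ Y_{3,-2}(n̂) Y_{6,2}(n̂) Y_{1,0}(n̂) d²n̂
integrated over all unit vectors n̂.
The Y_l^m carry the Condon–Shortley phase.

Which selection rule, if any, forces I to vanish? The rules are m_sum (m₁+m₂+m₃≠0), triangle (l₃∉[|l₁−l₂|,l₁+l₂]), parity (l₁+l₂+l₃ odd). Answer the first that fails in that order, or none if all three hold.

azimuthal sum: -2 + 2 + 0 = 0  ✓
3 ≤ 1 ≤ 9 (triangle on l)  ✗
L = 3 + 6 + 1 = 10 (even)

triangle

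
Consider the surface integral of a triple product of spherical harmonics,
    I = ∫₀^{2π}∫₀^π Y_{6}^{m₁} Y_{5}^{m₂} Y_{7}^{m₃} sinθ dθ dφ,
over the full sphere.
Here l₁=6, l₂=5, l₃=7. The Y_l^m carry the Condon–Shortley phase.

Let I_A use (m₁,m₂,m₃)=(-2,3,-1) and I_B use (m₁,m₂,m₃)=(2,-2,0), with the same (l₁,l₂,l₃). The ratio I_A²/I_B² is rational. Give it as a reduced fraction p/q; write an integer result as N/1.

l's match ⇒ only the (l;m) 3-j factors differ between A and B.
A: triangle coeff Δ(6,5,7) = 1/174594420; Σ_t [2,4]: t=2:+1/4147200 t=3:−1/518400 t=4:+1/663552 = -1/5529600; (3j)²=98/230945 [(6 5 7; -2 3 -1)], sign=-1
B: triangle coeff Δ(6,5,7) = 1/174594420; Σ_t [0,3]: t=0:+1/497664 t=1:−1/207360 t=2:+1/691200 t=3:−1/21772800 = -41/29030400; (3j)²=11767/1385670 [(6 5 7; 2 -2 0)], sign=+1
I_A²/I_B² = (98/230945)/(11767/1385670) = 84/1681

84/1681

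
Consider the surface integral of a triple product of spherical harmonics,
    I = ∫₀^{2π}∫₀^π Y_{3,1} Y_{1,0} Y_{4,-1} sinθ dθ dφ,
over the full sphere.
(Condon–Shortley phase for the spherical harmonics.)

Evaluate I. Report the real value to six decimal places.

Checks pass: Σm=0; 8 even; l₃=4∈[2,4].
(2·3+1)(2·1+1)(2·4+1) = 189
Δ: 0! 6! 2! / 9! → 1/252
sum: t=0:+1/36 = 1/36
3j²(3 1 4; 0 0 0) = Δ·Π!·Σ² = 4/63  (sign +1)
sum: t=0:+1/48 = 1/48
3j²(3 1 4; 1 0 -1) = Δ·Π!·Σ² = 5/84  (sign -1)
combine: 4πI² = 189·4/63·5/84 = 5/7
take √, sign -1: I = -0.23841361

-0.238414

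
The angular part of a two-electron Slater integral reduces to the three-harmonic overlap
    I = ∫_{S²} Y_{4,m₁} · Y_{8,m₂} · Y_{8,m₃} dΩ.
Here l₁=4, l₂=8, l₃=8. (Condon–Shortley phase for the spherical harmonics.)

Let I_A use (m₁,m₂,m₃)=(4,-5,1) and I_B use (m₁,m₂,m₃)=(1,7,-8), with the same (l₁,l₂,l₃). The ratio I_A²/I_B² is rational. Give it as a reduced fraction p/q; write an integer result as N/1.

Shared (l₁,l₂,l₃)=(4,8,8): N and (l;000)² cancel in I_A²/I_B².
A: Δ = 4!·4!·12!/21! = 1/185175900; Racah Σ t=0..0: t=0:+1/1254113280 = 1/1254113280; ⇒ 3j(4 8 8; 4 -5 1)² = 55/5814, sgn -1
B: Δ = 4!·4!·12!/21! = 1/185175900; Racah Σ t=3..3: t=3:−1/68976230400 = -1/68976230400; ⇒ 3j(4 8 8; 1 7 -8)² = 65/2907, sgn -1
I_A²/I_B² = (55/5814)/(65/2907) = 11/26

11/26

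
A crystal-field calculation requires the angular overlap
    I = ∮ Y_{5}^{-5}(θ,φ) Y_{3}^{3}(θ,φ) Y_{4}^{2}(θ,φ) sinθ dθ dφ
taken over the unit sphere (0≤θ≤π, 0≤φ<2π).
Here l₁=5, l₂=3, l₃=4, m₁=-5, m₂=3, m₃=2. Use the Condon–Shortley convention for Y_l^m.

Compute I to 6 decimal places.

Rules hold: Σm=0, L=12 even, 2≤4≤8.
N = 11·7·9 = 693
Δ = 4!·6!·2!/13! = 1/180180
Racah Σ t=1..3: t=1:−1/576 t=2:+1/144 t=3:−1/576 = 1/288
⇒ 3j(5 3 4; 0 0 0)² = 20/1001, sgn +1
Racah Σ t=4..4: t=4:+1/34560 = 1/34560
⇒ 3j(5 3 4; -5 3 2)² = 5/286, sgn +1
4πI² = N·(3j₀)²·(3jₘ)² = 450/1859
I = +1·√(0.242066/4π) = 0.13879110

0.138791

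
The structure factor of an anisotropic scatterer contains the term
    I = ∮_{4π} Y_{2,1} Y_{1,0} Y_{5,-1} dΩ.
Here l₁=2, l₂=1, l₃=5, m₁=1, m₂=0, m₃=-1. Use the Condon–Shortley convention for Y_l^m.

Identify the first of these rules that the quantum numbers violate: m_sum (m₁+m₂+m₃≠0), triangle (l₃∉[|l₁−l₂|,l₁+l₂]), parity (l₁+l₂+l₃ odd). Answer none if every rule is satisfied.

triangle

m₁+m₂+m₃ = 1 + 0 − 1 = 0  ✓
triangle: |2−1|=1 ≤ l₃=5 ≤ 2+1=3  ✗
parity: l₁+l₂+l₃ = 8 is even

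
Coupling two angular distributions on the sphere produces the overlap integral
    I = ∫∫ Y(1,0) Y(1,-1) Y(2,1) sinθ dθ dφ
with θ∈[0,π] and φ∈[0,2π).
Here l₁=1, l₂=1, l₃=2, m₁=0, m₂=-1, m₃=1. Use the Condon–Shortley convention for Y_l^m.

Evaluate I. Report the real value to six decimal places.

Checks pass: Σm=0; 4 even; l₃=2∈[0,2].
(2·1+1)(2·1+1)(2·2+1) = 45
Δ: 0! 2! 2! / 5! → 1/30
sum: t=0:+1/1 = 1/1
3j²(1 1 2; 0 0 0) = Δ·Π!·Σ² = 2/15  (sign +1)
sum: t=0:+1/2 = 1/2
3j²(1 1 2; 0 -1 1) = Δ·Π!·Σ² = 1/10  (sign -1)
combine: 4πI² = 45·2/15·1/10 = 3/5
take √, sign -1: I = -0.21850969

-0.218510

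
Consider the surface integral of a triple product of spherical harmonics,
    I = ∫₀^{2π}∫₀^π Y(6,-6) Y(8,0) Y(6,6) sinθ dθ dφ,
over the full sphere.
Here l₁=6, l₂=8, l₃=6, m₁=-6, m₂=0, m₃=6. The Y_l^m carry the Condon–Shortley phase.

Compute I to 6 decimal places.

Rules hold: Σm=0, L=20 even, 2≤6≤14.
N = 13·17·13 = 2873
Δ = 8!·4!·8!/21! = 1/1309458150
Racah Σ t=2..6: t=2:+1/49766400 t=3:−1/3110400 t=4:+1/1327104 t=5:−1/3110400 t=6:+1/49766400 = 1/6635520
⇒ 3j(6 8 6; 0 0 0)² = 350/46189, sgn +1
Racah Σ t=8..8: t=8:+1/39016857600 = 1/39016857600
⇒ 3j(6 8 6; -6 0 6)² = 11/58786, sgn +1
4πI² = N·(3j₀)²·(3jₘ)² = 25/6137
I = +1·√(0.00407365/4π) = 0.01800475

0.018005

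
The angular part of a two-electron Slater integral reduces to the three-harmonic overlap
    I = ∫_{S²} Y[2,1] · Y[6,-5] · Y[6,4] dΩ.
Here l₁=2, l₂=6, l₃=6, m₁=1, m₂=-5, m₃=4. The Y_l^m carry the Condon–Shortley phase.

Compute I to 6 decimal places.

Rules hold: Σm=0, L=14 even, 4≤6≤8.
N = 5·13·13 = 845
Δ = 2!·2!·10!/15! = 1/90090
Racah Σ t=0..2: t=0:+1/69120 t=1:−1/14400 t=2:+1/69120 = -7/172800
⇒ 3j(2 6 6; 0 0 0)² = 14/715, sgn -1
Racah Σ t=0..1: t=0:+1/725760 t=1:−1/7257600 = 1/806400
⇒ 3j(2 6 6; 1 -5 4)² = 27/910, sgn +1
4πI² = N·(3j₀)²·(3jₘ)² = 27/55
I = -1·√(0.490909/4π) = -0.19764945

-0.197649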